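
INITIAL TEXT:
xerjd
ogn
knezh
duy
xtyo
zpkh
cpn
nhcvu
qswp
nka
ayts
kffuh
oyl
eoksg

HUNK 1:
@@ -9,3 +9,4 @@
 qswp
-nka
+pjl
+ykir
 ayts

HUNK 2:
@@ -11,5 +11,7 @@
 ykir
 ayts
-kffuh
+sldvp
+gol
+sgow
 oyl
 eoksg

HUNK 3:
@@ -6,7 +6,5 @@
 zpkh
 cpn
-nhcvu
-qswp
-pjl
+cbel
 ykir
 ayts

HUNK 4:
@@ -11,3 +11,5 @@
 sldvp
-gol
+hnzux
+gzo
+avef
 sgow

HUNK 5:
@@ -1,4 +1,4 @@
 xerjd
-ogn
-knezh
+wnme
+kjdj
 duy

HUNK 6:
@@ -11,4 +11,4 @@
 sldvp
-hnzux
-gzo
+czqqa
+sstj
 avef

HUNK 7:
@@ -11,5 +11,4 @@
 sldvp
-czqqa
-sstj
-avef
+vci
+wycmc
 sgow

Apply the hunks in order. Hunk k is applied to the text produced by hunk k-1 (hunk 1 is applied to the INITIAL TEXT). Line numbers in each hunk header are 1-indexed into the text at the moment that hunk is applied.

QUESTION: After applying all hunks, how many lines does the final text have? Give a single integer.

Answer: 16

Derivation:
Hunk 1: at line 9 remove [nka] add [pjl,ykir] -> 15 lines: xerjd ogn knezh duy xtyo zpkh cpn nhcvu qswp pjl ykir ayts kffuh oyl eoksg
Hunk 2: at line 11 remove [kffuh] add [sldvp,gol,sgow] -> 17 lines: xerjd ogn knezh duy xtyo zpkh cpn nhcvu qswp pjl ykir ayts sldvp gol sgow oyl eoksg
Hunk 3: at line 6 remove [nhcvu,qswp,pjl] add [cbel] -> 15 lines: xerjd ogn knezh duy xtyo zpkh cpn cbel ykir ayts sldvp gol sgow oyl eoksg
Hunk 4: at line 11 remove [gol] add [hnzux,gzo,avef] -> 17 lines: xerjd ogn knezh duy xtyo zpkh cpn cbel ykir ayts sldvp hnzux gzo avef sgow oyl eoksg
Hunk 5: at line 1 remove [ogn,knezh] add [wnme,kjdj] -> 17 lines: xerjd wnme kjdj duy xtyo zpkh cpn cbel ykir ayts sldvp hnzux gzo avef sgow oyl eoksg
Hunk 6: at line 11 remove [hnzux,gzo] add [czqqa,sstj] -> 17 lines: xerjd wnme kjdj duy xtyo zpkh cpn cbel ykir ayts sldvp czqqa sstj avef sgow oyl eoksg
Hunk 7: at line 11 remove [czqqa,sstj,avef] add [vci,wycmc] -> 16 lines: xerjd wnme kjdj duy xtyo zpkh cpn cbel ykir ayts sldvp vci wycmc sgow oyl eoksg
Final line count: 16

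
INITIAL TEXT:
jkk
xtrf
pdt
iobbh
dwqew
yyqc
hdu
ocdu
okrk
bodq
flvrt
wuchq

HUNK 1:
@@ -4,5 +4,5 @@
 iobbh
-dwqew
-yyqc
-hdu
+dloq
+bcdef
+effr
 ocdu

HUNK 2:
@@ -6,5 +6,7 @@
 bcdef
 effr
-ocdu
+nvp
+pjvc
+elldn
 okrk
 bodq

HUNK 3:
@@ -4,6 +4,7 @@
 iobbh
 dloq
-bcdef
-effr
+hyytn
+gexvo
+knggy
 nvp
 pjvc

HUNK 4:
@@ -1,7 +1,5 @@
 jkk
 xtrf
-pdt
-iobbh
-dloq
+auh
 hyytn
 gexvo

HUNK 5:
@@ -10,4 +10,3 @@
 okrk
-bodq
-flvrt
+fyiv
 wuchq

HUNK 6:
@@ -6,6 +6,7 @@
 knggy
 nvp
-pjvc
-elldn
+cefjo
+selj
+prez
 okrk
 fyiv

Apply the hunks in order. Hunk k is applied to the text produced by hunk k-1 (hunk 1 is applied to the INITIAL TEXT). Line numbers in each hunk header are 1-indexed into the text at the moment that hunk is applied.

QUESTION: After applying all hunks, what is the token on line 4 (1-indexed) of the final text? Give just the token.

Hunk 1: at line 4 remove [dwqew,yyqc,hdu] add [dloq,bcdef,effr] -> 12 lines: jkk xtrf pdt iobbh dloq bcdef effr ocdu okrk bodq flvrt wuchq
Hunk 2: at line 6 remove [ocdu] add [nvp,pjvc,elldn] -> 14 lines: jkk xtrf pdt iobbh dloq bcdef effr nvp pjvc elldn okrk bodq flvrt wuchq
Hunk 3: at line 4 remove [bcdef,effr] add [hyytn,gexvo,knggy] -> 15 lines: jkk xtrf pdt iobbh dloq hyytn gexvo knggy nvp pjvc elldn okrk bodq flvrt wuchq
Hunk 4: at line 1 remove [pdt,iobbh,dloq] add [auh] -> 13 lines: jkk xtrf auh hyytn gexvo knggy nvp pjvc elldn okrk bodq flvrt wuchq
Hunk 5: at line 10 remove [bodq,flvrt] add [fyiv] -> 12 lines: jkk xtrf auh hyytn gexvo knggy nvp pjvc elldn okrk fyiv wuchq
Hunk 6: at line 6 remove [pjvc,elldn] add [cefjo,selj,prez] -> 13 lines: jkk xtrf auh hyytn gexvo knggy nvp cefjo selj prez okrk fyiv wuchq
Final line 4: hyytn

Answer: hyytn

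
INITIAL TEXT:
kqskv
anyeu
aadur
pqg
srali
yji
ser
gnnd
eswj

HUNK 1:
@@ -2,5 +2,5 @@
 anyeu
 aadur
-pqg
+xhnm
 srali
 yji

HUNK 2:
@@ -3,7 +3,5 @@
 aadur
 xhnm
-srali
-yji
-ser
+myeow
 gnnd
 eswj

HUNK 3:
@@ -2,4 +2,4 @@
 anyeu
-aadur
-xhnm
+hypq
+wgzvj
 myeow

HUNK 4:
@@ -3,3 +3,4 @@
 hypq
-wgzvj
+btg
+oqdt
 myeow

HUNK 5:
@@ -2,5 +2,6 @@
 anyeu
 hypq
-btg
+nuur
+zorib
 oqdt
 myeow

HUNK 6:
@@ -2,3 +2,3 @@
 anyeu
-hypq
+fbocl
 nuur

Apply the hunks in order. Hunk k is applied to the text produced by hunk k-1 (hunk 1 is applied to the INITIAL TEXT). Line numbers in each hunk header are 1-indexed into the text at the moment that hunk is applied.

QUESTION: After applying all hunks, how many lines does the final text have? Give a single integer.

Hunk 1: at line 2 remove [pqg] add [xhnm] -> 9 lines: kqskv anyeu aadur xhnm srali yji ser gnnd eswj
Hunk 2: at line 3 remove [srali,yji,ser] add [myeow] -> 7 lines: kqskv anyeu aadur xhnm myeow gnnd eswj
Hunk 3: at line 2 remove [aadur,xhnm] add [hypq,wgzvj] -> 7 lines: kqskv anyeu hypq wgzvj myeow gnnd eswj
Hunk 4: at line 3 remove [wgzvj] add [btg,oqdt] -> 8 lines: kqskv anyeu hypq btg oqdt myeow gnnd eswj
Hunk 5: at line 2 remove [btg] add [nuur,zorib] -> 9 lines: kqskv anyeu hypq nuur zorib oqdt myeow gnnd eswj
Hunk 6: at line 2 remove [hypq] add [fbocl] -> 9 lines: kqskv anyeu fbocl nuur zorib oqdt myeow gnnd eswj
Final line count: 9

Answer: 9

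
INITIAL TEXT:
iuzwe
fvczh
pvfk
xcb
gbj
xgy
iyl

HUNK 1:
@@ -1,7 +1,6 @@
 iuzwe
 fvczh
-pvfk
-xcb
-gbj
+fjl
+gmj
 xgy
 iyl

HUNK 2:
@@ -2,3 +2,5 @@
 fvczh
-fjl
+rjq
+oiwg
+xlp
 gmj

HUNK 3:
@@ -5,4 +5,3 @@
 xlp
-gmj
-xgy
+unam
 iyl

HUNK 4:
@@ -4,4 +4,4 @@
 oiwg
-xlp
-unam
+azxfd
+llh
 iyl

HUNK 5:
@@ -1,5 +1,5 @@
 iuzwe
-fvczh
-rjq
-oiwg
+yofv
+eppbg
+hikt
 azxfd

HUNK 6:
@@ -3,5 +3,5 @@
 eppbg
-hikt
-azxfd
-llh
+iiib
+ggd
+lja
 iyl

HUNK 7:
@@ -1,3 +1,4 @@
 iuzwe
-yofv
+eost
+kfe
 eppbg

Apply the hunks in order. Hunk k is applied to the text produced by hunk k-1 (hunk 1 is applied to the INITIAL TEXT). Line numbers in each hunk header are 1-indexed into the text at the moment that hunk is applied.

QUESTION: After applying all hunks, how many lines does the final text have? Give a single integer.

Hunk 1: at line 1 remove [pvfk,xcb,gbj] add [fjl,gmj] -> 6 lines: iuzwe fvczh fjl gmj xgy iyl
Hunk 2: at line 2 remove [fjl] add [rjq,oiwg,xlp] -> 8 lines: iuzwe fvczh rjq oiwg xlp gmj xgy iyl
Hunk 3: at line 5 remove [gmj,xgy] add [unam] -> 7 lines: iuzwe fvczh rjq oiwg xlp unam iyl
Hunk 4: at line 4 remove [xlp,unam] add [azxfd,llh] -> 7 lines: iuzwe fvczh rjq oiwg azxfd llh iyl
Hunk 5: at line 1 remove [fvczh,rjq,oiwg] add [yofv,eppbg,hikt] -> 7 lines: iuzwe yofv eppbg hikt azxfd llh iyl
Hunk 6: at line 3 remove [hikt,azxfd,llh] add [iiib,ggd,lja] -> 7 lines: iuzwe yofv eppbg iiib ggd lja iyl
Hunk 7: at line 1 remove [yofv] add [eost,kfe] -> 8 lines: iuzwe eost kfe eppbg iiib ggd lja iyl
Final line count: 8

Answer: 8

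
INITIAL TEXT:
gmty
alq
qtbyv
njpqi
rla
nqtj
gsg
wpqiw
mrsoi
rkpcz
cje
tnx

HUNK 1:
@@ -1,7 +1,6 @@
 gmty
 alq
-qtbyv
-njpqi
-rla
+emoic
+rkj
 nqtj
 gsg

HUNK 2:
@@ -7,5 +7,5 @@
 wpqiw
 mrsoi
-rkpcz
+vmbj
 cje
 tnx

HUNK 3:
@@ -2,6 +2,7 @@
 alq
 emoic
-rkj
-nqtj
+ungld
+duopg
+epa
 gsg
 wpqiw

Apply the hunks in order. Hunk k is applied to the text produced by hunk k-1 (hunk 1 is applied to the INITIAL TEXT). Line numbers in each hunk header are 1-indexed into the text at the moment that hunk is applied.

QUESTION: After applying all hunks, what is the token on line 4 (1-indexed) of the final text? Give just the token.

Hunk 1: at line 1 remove [qtbyv,njpqi,rla] add [emoic,rkj] -> 11 lines: gmty alq emoic rkj nqtj gsg wpqiw mrsoi rkpcz cje tnx
Hunk 2: at line 7 remove [rkpcz] add [vmbj] -> 11 lines: gmty alq emoic rkj nqtj gsg wpqiw mrsoi vmbj cje tnx
Hunk 3: at line 2 remove [rkj,nqtj] add [ungld,duopg,epa] -> 12 lines: gmty alq emoic ungld duopg epa gsg wpqiw mrsoi vmbj cje tnx
Final line 4: ungld

Answer: ungld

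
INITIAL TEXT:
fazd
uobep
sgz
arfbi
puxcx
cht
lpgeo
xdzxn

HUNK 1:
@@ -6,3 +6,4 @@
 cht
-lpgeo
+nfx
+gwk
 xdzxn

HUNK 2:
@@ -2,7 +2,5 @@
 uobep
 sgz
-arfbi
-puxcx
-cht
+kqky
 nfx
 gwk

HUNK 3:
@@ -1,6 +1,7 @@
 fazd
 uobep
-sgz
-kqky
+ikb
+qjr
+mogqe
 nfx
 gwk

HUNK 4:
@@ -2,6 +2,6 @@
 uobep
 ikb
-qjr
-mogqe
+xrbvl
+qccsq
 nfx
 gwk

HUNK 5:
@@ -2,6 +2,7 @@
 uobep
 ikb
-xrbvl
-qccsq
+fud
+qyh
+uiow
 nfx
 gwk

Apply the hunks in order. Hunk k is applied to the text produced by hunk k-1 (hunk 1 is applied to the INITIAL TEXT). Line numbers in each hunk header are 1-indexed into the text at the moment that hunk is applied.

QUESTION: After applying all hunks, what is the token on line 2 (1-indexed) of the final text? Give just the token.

Answer: uobep

Derivation:
Hunk 1: at line 6 remove [lpgeo] add [nfx,gwk] -> 9 lines: fazd uobep sgz arfbi puxcx cht nfx gwk xdzxn
Hunk 2: at line 2 remove [arfbi,puxcx,cht] add [kqky] -> 7 lines: fazd uobep sgz kqky nfx gwk xdzxn
Hunk 3: at line 1 remove [sgz,kqky] add [ikb,qjr,mogqe] -> 8 lines: fazd uobep ikb qjr mogqe nfx gwk xdzxn
Hunk 4: at line 2 remove [qjr,mogqe] add [xrbvl,qccsq] -> 8 lines: fazd uobep ikb xrbvl qccsq nfx gwk xdzxn
Hunk 5: at line 2 remove [xrbvl,qccsq] add [fud,qyh,uiow] -> 9 lines: fazd uobep ikb fud qyh uiow nfx gwk xdzxn
Final line 2: uobep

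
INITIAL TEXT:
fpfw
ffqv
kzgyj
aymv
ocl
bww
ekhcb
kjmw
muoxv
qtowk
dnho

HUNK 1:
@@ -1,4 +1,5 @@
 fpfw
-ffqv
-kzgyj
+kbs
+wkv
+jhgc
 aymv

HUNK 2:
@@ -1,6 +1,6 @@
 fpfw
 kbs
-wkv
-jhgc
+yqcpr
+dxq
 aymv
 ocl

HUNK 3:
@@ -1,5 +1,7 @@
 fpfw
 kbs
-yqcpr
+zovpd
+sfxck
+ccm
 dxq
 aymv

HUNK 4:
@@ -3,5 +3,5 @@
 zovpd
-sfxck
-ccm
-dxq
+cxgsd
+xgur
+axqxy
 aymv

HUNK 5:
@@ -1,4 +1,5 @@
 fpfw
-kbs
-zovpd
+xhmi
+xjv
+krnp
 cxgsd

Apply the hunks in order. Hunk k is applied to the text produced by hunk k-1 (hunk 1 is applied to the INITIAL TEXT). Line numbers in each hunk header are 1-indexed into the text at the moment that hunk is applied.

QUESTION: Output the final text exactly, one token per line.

Answer: fpfw
xhmi
xjv
krnp
cxgsd
xgur
axqxy
aymv
ocl
bww
ekhcb
kjmw
muoxv
qtowk
dnho

Derivation:
Hunk 1: at line 1 remove [ffqv,kzgyj] add [kbs,wkv,jhgc] -> 12 lines: fpfw kbs wkv jhgc aymv ocl bww ekhcb kjmw muoxv qtowk dnho
Hunk 2: at line 1 remove [wkv,jhgc] add [yqcpr,dxq] -> 12 lines: fpfw kbs yqcpr dxq aymv ocl bww ekhcb kjmw muoxv qtowk dnho
Hunk 3: at line 1 remove [yqcpr] add [zovpd,sfxck,ccm] -> 14 lines: fpfw kbs zovpd sfxck ccm dxq aymv ocl bww ekhcb kjmw muoxv qtowk dnho
Hunk 4: at line 3 remove [sfxck,ccm,dxq] add [cxgsd,xgur,axqxy] -> 14 lines: fpfw kbs zovpd cxgsd xgur axqxy aymv ocl bww ekhcb kjmw muoxv qtowk dnho
Hunk 5: at line 1 remove [kbs,zovpd] add [xhmi,xjv,krnp] -> 15 lines: fpfw xhmi xjv krnp cxgsd xgur axqxy aymv ocl bww ekhcb kjmw muoxv qtowk dnho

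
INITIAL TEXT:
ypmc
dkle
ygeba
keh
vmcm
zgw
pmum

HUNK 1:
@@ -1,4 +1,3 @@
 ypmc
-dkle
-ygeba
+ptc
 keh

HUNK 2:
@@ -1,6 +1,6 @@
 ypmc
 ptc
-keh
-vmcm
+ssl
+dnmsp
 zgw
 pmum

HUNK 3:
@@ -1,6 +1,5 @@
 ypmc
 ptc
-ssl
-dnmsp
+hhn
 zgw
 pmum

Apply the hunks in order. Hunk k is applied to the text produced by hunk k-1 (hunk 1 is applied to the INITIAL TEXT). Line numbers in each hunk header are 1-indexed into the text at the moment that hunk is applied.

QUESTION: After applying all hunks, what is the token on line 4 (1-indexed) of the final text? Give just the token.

Hunk 1: at line 1 remove [dkle,ygeba] add [ptc] -> 6 lines: ypmc ptc keh vmcm zgw pmum
Hunk 2: at line 1 remove [keh,vmcm] add [ssl,dnmsp] -> 6 lines: ypmc ptc ssl dnmsp zgw pmum
Hunk 3: at line 1 remove [ssl,dnmsp] add [hhn] -> 5 lines: ypmc ptc hhn zgw pmum
Final line 4: zgw

Answer: zgw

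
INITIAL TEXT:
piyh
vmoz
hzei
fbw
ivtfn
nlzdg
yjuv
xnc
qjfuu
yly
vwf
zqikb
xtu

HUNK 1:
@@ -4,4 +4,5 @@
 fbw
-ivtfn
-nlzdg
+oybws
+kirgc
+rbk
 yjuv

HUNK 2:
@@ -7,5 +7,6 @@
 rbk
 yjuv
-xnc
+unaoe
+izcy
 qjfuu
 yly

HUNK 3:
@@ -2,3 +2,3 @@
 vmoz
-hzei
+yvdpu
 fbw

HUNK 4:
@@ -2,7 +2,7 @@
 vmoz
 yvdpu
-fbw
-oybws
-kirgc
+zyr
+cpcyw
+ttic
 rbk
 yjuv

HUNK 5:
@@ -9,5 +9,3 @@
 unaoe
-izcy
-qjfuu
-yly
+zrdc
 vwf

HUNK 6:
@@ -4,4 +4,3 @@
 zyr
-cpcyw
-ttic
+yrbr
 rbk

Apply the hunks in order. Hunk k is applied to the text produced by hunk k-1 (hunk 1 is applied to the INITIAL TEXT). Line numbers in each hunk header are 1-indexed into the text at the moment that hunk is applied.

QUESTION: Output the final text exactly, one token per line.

Hunk 1: at line 4 remove [ivtfn,nlzdg] add [oybws,kirgc,rbk] -> 14 lines: piyh vmoz hzei fbw oybws kirgc rbk yjuv xnc qjfuu yly vwf zqikb xtu
Hunk 2: at line 7 remove [xnc] add [unaoe,izcy] -> 15 lines: piyh vmoz hzei fbw oybws kirgc rbk yjuv unaoe izcy qjfuu yly vwf zqikb xtu
Hunk 3: at line 2 remove [hzei] add [yvdpu] -> 15 lines: piyh vmoz yvdpu fbw oybws kirgc rbk yjuv unaoe izcy qjfuu yly vwf zqikb xtu
Hunk 4: at line 2 remove [fbw,oybws,kirgc] add [zyr,cpcyw,ttic] -> 15 lines: piyh vmoz yvdpu zyr cpcyw ttic rbk yjuv unaoe izcy qjfuu yly vwf zqikb xtu
Hunk 5: at line 9 remove [izcy,qjfuu,yly] add [zrdc] -> 13 lines: piyh vmoz yvdpu zyr cpcyw ttic rbk yjuv unaoe zrdc vwf zqikb xtu
Hunk 6: at line 4 remove [cpcyw,ttic] add [yrbr] -> 12 lines: piyh vmoz yvdpu zyr yrbr rbk yjuv unaoe zrdc vwf zqikb xtu

Answer: piyh
vmoz
yvdpu
zyr
yrbr
rbk
yjuv
unaoe
zrdc
vwf
zqikb
xtu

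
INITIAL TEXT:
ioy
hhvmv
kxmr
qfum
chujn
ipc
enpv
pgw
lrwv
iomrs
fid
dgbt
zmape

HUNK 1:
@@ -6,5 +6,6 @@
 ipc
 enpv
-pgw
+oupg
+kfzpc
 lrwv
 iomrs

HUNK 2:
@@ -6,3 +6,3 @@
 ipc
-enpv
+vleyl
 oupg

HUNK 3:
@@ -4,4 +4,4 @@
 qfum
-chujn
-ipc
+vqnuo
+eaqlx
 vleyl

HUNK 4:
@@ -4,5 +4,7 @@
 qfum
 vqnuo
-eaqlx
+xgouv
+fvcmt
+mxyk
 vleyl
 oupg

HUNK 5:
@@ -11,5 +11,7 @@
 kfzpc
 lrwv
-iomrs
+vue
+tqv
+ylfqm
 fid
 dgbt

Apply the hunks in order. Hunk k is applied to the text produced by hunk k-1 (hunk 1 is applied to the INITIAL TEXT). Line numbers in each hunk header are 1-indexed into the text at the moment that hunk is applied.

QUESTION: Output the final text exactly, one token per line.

Answer: ioy
hhvmv
kxmr
qfum
vqnuo
xgouv
fvcmt
mxyk
vleyl
oupg
kfzpc
lrwv
vue
tqv
ylfqm
fid
dgbt
zmape

Derivation:
Hunk 1: at line 6 remove [pgw] add [oupg,kfzpc] -> 14 lines: ioy hhvmv kxmr qfum chujn ipc enpv oupg kfzpc lrwv iomrs fid dgbt zmape
Hunk 2: at line 6 remove [enpv] add [vleyl] -> 14 lines: ioy hhvmv kxmr qfum chujn ipc vleyl oupg kfzpc lrwv iomrs fid dgbt zmape
Hunk 3: at line 4 remove [chujn,ipc] add [vqnuo,eaqlx] -> 14 lines: ioy hhvmv kxmr qfum vqnuo eaqlx vleyl oupg kfzpc lrwv iomrs fid dgbt zmape
Hunk 4: at line 4 remove [eaqlx] add [xgouv,fvcmt,mxyk] -> 16 lines: ioy hhvmv kxmr qfum vqnuo xgouv fvcmt mxyk vleyl oupg kfzpc lrwv iomrs fid dgbt zmape
Hunk 5: at line 11 remove [iomrs] add [vue,tqv,ylfqm] -> 18 lines: ioy hhvmv kxmr qfum vqnuo xgouv fvcmt mxyk vleyl oupg kfzpc lrwv vue tqv ylfqm fid dgbt zmape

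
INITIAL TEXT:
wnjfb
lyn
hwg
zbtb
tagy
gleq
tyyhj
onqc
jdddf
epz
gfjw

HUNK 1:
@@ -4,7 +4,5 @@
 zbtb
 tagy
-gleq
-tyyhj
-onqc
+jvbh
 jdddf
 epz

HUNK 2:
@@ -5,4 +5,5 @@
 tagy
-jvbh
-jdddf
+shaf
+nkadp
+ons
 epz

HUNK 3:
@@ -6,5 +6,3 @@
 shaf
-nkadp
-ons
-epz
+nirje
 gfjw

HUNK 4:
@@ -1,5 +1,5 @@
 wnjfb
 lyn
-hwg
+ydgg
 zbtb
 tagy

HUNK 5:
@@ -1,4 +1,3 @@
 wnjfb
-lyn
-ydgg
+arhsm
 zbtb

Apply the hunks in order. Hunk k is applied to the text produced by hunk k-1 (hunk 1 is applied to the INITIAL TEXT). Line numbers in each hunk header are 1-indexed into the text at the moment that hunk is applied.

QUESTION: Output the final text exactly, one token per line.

Answer: wnjfb
arhsm
zbtb
tagy
shaf
nirje
gfjw

Derivation:
Hunk 1: at line 4 remove [gleq,tyyhj,onqc] add [jvbh] -> 9 lines: wnjfb lyn hwg zbtb tagy jvbh jdddf epz gfjw
Hunk 2: at line 5 remove [jvbh,jdddf] add [shaf,nkadp,ons] -> 10 lines: wnjfb lyn hwg zbtb tagy shaf nkadp ons epz gfjw
Hunk 3: at line 6 remove [nkadp,ons,epz] add [nirje] -> 8 lines: wnjfb lyn hwg zbtb tagy shaf nirje gfjw
Hunk 4: at line 1 remove [hwg] add [ydgg] -> 8 lines: wnjfb lyn ydgg zbtb tagy shaf nirje gfjw
Hunk 5: at line 1 remove [lyn,ydgg] add [arhsm] -> 7 lines: wnjfb arhsm zbtb tagy shaf nirje gfjw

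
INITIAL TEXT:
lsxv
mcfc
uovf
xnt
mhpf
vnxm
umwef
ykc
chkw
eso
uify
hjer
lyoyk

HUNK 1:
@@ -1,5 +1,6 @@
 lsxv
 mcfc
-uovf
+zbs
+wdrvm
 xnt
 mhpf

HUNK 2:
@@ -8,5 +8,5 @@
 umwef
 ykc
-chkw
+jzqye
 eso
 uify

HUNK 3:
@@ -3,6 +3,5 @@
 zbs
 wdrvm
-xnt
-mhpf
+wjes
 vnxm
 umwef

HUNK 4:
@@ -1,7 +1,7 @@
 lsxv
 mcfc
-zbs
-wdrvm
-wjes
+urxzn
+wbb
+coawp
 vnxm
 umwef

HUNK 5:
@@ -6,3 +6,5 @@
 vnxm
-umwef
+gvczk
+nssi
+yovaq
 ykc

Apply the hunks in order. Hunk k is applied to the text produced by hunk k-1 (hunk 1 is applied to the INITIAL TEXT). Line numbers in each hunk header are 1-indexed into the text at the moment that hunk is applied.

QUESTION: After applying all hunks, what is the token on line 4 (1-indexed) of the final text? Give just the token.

Answer: wbb

Derivation:
Hunk 1: at line 1 remove [uovf] add [zbs,wdrvm] -> 14 lines: lsxv mcfc zbs wdrvm xnt mhpf vnxm umwef ykc chkw eso uify hjer lyoyk
Hunk 2: at line 8 remove [chkw] add [jzqye] -> 14 lines: lsxv mcfc zbs wdrvm xnt mhpf vnxm umwef ykc jzqye eso uify hjer lyoyk
Hunk 3: at line 3 remove [xnt,mhpf] add [wjes] -> 13 lines: lsxv mcfc zbs wdrvm wjes vnxm umwef ykc jzqye eso uify hjer lyoyk
Hunk 4: at line 1 remove [zbs,wdrvm,wjes] add [urxzn,wbb,coawp] -> 13 lines: lsxv mcfc urxzn wbb coawp vnxm umwef ykc jzqye eso uify hjer lyoyk
Hunk 5: at line 6 remove [umwef] add [gvczk,nssi,yovaq] -> 15 lines: lsxv mcfc urxzn wbb coawp vnxm gvczk nssi yovaq ykc jzqye eso uify hjer lyoyk
Final line 4: wbb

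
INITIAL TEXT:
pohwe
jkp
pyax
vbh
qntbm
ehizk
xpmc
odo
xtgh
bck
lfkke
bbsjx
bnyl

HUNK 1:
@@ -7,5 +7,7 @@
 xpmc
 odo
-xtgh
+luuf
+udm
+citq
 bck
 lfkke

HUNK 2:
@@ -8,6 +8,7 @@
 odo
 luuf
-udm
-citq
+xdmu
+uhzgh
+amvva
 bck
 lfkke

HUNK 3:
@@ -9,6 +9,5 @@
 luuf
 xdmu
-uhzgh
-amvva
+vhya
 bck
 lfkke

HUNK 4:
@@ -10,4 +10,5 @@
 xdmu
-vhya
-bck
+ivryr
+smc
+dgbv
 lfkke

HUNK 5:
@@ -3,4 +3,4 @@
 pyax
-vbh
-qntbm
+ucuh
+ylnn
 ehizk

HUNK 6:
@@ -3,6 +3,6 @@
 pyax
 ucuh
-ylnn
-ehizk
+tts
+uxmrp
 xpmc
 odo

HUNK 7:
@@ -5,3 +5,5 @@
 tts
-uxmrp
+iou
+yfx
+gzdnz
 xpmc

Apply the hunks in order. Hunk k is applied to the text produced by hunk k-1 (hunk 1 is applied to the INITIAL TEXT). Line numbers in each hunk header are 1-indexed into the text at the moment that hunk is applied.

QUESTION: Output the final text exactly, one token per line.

Answer: pohwe
jkp
pyax
ucuh
tts
iou
yfx
gzdnz
xpmc
odo
luuf
xdmu
ivryr
smc
dgbv
lfkke
bbsjx
bnyl

Derivation:
Hunk 1: at line 7 remove [xtgh] add [luuf,udm,citq] -> 15 lines: pohwe jkp pyax vbh qntbm ehizk xpmc odo luuf udm citq bck lfkke bbsjx bnyl
Hunk 2: at line 8 remove [udm,citq] add [xdmu,uhzgh,amvva] -> 16 lines: pohwe jkp pyax vbh qntbm ehizk xpmc odo luuf xdmu uhzgh amvva bck lfkke bbsjx bnyl
Hunk 3: at line 9 remove [uhzgh,amvva] add [vhya] -> 15 lines: pohwe jkp pyax vbh qntbm ehizk xpmc odo luuf xdmu vhya bck lfkke bbsjx bnyl
Hunk 4: at line 10 remove [vhya,bck] add [ivryr,smc,dgbv] -> 16 lines: pohwe jkp pyax vbh qntbm ehizk xpmc odo luuf xdmu ivryr smc dgbv lfkke bbsjx bnyl
Hunk 5: at line 3 remove [vbh,qntbm] add [ucuh,ylnn] -> 16 lines: pohwe jkp pyax ucuh ylnn ehizk xpmc odo luuf xdmu ivryr smc dgbv lfkke bbsjx bnyl
Hunk 6: at line 3 remove [ylnn,ehizk] add [tts,uxmrp] -> 16 lines: pohwe jkp pyax ucuh tts uxmrp xpmc odo luuf xdmu ivryr smc dgbv lfkke bbsjx bnyl
Hunk 7: at line 5 remove [uxmrp] add [iou,yfx,gzdnz] -> 18 lines: pohwe jkp pyax ucuh tts iou yfx gzdnz xpmc odo luuf xdmu ivryr smc dgbv lfkke bbsjx bnyl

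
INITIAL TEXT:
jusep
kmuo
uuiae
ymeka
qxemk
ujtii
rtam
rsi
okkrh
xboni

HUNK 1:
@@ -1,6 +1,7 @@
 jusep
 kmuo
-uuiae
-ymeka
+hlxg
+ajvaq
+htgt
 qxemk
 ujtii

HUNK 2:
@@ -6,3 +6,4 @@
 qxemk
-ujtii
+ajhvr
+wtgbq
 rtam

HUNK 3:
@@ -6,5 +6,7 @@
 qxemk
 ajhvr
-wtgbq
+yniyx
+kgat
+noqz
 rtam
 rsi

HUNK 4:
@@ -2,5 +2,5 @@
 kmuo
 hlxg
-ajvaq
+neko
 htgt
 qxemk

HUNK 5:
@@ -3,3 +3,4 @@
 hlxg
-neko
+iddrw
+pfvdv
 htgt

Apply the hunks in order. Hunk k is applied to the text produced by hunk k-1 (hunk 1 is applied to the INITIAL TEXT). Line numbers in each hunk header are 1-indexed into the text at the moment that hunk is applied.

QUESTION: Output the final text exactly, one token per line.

Answer: jusep
kmuo
hlxg
iddrw
pfvdv
htgt
qxemk
ajhvr
yniyx
kgat
noqz
rtam
rsi
okkrh
xboni

Derivation:
Hunk 1: at line 1 remove [uuiae,ymeka] add [hlxg,ajvaq,htgt] -> 11 lines: jusep kmuo hlxg ajvaq htgt qxemk ujtii rtam rsi okkrh xboni
Hunk 2: at line 6 remove [ujtii] add [ajhvr,wtgbq] -> 12 lines: jusep kmuo hlxg ajvaq htgt qxemk ajhvr wtgbq rtam rsi okkrh xboni
Hunk 3: at line 6 remove [wtgbq] add [yniyx,kgat,noqz] -> 14 lines: jusep kmuo hlxg ajvaq htgt qxemk ajhvr yniyx kgat noqz rtam rsi okkrh xboni
Hunk 4: at line 2 remove [ajvaq] add [neko] -> 14 lines: jusep kmuo hlxg neko htgt qxemk ajhvr yniyx kgat noqz rtam rsi okkrh xboni
Hunk 5: at line 3 remove [neko] add [iddrw,pfvdv] -> 15 lines: jusep kmuo hlxg iddrw pfvdv htgt qxemk ajhvr yniyx kgat noqz rtam rsi okkrh xboni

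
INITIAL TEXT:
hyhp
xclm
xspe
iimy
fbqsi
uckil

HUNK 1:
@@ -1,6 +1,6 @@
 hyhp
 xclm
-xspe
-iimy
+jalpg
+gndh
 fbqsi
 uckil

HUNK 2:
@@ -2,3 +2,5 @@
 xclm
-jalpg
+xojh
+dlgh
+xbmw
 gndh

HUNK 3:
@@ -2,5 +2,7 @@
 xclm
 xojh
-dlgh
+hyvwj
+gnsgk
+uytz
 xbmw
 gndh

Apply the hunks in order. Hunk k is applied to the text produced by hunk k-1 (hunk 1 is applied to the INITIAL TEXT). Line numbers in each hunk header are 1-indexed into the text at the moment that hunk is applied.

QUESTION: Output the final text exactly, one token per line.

Hunk 1: at line 1 remove [xspe,iimy] add [jalpg,gndh] -> 6 lines: hyhp xclm jalpg gndh fbqsi uckil
Hunk 2: at line 2 remove [jalpg] add [xojh,dlgh,xbmw] -> 8 lines: hyhp xclm xojh dlgh xbmw gndh fbqsi uckil
Hunk 3: at line 2 remove [dlgh] add [hyvwj,gnsgk,uytz] -> 10 lines: hyhp xclm xojh hyvwj gnsgk uytz xbmw gndh fbqsi uckil

Answer: hyhp
xclm
xojh
hyvwj
gnsgk
uytz
xbmw
gndh
fbqsi
uckil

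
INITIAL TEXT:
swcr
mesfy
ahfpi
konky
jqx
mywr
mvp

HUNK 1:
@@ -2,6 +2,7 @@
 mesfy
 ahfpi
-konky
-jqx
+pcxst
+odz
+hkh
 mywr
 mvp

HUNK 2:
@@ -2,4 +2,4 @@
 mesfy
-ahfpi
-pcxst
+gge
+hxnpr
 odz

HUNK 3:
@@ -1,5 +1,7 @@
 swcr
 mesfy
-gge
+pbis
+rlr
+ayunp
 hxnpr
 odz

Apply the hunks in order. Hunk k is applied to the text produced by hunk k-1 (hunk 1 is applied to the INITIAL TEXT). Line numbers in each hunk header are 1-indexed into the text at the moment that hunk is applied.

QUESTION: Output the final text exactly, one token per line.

Hunk 1: at line 2 remove [konky,jqx] add [pcxst,odz,hkh] -> 8 lines: swcr mesfy ahfpi pcxst odz hkh mywr mvp
Hunk 2: at line 2 remove [ahfpi,pcxst] add [gge,hxnpr] -> 8 lines: swcr mesfy gge hxnpr odz hkh mywr mvp
Hunk 3: at line 1 remove [gge] add [pbis,rlr,ayunp] -> 10 lines: swcr mesfy pbis rlr ayunp hxnpr odz hkh mywr mvp

Answer: swcr
mesfy
pbis
rlr
ayunp
hxnpr
odz
hkh
mywr
mvp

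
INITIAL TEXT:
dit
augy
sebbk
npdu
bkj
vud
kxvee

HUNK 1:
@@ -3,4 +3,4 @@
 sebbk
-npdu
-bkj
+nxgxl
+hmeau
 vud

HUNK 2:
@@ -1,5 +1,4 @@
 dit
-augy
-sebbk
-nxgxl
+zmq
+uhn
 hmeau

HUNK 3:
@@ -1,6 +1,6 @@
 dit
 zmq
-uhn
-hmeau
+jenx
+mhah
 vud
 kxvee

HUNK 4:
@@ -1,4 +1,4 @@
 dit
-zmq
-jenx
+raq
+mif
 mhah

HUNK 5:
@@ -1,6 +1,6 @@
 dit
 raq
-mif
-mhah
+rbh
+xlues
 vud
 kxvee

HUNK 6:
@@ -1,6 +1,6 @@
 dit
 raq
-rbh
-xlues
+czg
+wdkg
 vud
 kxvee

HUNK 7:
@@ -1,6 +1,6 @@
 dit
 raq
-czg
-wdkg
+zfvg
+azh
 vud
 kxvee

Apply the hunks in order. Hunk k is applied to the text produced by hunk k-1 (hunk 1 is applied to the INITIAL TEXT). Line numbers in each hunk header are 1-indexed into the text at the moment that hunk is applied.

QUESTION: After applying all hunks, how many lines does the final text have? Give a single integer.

Answer: 6

Derivation:
Hunk 1: at line 3 remove [npdu,bkj] add [nxgxl,hmeau] -> 7 lines: dit augy sebbk nxgxl hmeau vud kxvee
Hunk 2: at line 1 remove [augy,sebbk,nxgxl] add [zmq,uhn] -> 6 lines: dit zmq uhn hmeau vud kxvee
Hunk 3: at line 1 remove [uhn,hmeau] add [jenx,mhah] -> 6 lines: dit zmq jenx mhah vud kxvee
Hunk 4: at line 1 remove [zmq,jenx] add [raq,mif] -> 6 lines: dit raq mif mhah vud kxvee
Hunk 5: at line 1 remove [mif,mhah] add [rbh,xlues] -> 6 lines: dit raq rbh xlues vud kxvee
Hunk 6: at line 1 remove [rbh,xlues] add [czg,wdkg] -> 6 lines: dit raq czg wdkg vud kxvee
Hunk 7: at line 1 remove [czg,wdkg] add [zfvg,azh] -> 6 lines: dit raq zfvg azh vud kxvee
Final line count: 6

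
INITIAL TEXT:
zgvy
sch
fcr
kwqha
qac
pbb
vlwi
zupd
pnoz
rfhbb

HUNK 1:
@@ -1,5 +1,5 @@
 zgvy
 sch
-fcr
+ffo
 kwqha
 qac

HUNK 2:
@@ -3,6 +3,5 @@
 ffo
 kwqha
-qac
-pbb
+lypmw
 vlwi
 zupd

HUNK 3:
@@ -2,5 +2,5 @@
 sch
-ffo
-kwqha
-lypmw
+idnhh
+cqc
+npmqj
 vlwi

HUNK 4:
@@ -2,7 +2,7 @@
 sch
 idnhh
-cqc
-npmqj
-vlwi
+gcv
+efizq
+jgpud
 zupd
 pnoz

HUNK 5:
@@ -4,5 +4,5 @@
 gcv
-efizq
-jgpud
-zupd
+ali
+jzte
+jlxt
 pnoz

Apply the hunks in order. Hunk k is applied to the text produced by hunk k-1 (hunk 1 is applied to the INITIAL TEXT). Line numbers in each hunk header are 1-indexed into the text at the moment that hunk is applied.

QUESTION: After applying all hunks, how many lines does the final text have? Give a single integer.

Hunk 1: at line 1 remove [fcr] add [ffo] -> 10 lines: zgvy sch ffo kwqha qac pbb vlwi zupd pnoz rfhbb
Hunk 2: at line 3 remove [qac,pbb] add [lypmw] -> 9 lines: zgvy sch ffo kwqha lypmw vlwi zupd pnoz rfhbb
Hunk 3: at line 2 remove [ffo,kwqha,lypmw] add [idnhh,cqc,npmqj] -> 9 lines: zgvy sch idnhh cqc npmqj vlwi zupd pnoz rfhbb
Hunk 4: at line 2 remove [cqc,npmqj,vlwi] add [gcv,efizq,jgpud] -> 9 lines: zgvy sch idnhh gcv efizq jgpud zupd pnoz rfhbb
Hunk 5: at line 4 remove [efizq,jgpud,zupd] add [ali,jzte,jlxt] -> 9 lines: zgvy sch idnhh gcv ali jzte jlxt pnoz rfhbb
Final line count: 9

Answer: 9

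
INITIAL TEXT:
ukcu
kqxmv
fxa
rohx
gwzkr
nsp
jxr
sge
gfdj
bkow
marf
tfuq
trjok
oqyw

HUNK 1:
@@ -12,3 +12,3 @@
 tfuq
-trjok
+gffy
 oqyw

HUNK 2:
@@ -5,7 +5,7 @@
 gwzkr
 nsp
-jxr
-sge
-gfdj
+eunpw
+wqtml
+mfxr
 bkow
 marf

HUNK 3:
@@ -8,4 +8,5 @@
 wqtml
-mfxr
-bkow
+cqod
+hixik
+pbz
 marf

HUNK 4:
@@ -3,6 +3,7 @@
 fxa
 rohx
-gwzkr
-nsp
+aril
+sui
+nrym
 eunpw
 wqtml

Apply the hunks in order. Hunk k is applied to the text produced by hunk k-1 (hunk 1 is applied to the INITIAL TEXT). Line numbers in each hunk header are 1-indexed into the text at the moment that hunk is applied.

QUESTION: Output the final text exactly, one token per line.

Hunk 1: at line 12 remove [trjok] add [gffy] -> 14 lines: ukcu kqxmv fxa rohx gwzkr nsp jxr sge gfdj bkow marf tfuq gffy oqyw
Hunk 2: at line 5 remove [jxr,sge,gfdj] add [eunpw,wqtml,mfxr] -> 14 lines: ukcu kqxmv fxa rohx gwzkr nsp eunpw wqtml mfxr bkow marf tfuq gffy oqyw
Hunk 3: at line 8 remove [mfxr,bkow] add [cqod,hixik,pbz] -> 15 lines: ukcu kqxmv fxa rohx gwzkr nsp eunpw wqtml cqod hixik pbz marf tfuq gffy oqyw
Hunk 4: at line 3 remove [gwzkr,nsp] add [aril,sui,nrym] -> 16 lines: ukcu kqxmv fxa rohx aril sui nrym eunpw wqtml cqod hixik pbz marf tfuq gffy oqyw

Answer: ukcu
kqxmv
fxa
rohx
aril
sui
nrym
eunpw
wqtml
cqod
hixik
pbz
marf
tfuq
gffy
oqyw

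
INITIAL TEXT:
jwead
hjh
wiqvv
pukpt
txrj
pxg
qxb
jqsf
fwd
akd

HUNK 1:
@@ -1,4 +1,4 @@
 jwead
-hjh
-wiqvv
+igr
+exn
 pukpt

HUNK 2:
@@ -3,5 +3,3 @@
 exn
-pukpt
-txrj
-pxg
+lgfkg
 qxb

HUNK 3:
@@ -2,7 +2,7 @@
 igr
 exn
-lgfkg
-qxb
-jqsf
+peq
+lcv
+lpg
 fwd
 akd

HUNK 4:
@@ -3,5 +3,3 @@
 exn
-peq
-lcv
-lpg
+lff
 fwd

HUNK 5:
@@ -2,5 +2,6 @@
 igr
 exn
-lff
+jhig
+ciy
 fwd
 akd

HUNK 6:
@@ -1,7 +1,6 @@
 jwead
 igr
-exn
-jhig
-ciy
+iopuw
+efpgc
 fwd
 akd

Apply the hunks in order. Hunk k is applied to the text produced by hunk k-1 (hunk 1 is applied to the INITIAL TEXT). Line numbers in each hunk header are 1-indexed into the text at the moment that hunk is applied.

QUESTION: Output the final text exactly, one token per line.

Answer: jwead
igr
iopuw
efpgc
fwd
akd

Derivation:
Hunk 1: at line 1 remove [hjh,wiqvv] add [igr,exn] -> 10 lines: jwead igr exn pukpt txrj pxg qxb jqsf fwd akd
Hunk 2: at line 3 remove [pukpt,txrj,pxg] add [lgfkg] -> 8 lines: jwead igr exn lgfkg qxb jqsf fwd akd
Hunk 3: at line 2 remove [lgfkg,qxb,jqsf] add [peq,lcv,lpg] -> 8 lines: jwead igr exn peq lcv lpg fwd akd
Hunk 4: at line 3 remove [peq,lcv,lpg] add [lff] -> 6 lines: jwead igr exn lff fwd akd
Hunk 5: at line 2 remove [lff] add [jhig,ciy] -> 7 lines: jwead igr exn jhig ciy fwd akd
Hunk 6: at line 1 remove [exn,jhig,ciy] add [iopuw,efpgc] -> 6 lines: jwead igr iopuw efpgc fwd akd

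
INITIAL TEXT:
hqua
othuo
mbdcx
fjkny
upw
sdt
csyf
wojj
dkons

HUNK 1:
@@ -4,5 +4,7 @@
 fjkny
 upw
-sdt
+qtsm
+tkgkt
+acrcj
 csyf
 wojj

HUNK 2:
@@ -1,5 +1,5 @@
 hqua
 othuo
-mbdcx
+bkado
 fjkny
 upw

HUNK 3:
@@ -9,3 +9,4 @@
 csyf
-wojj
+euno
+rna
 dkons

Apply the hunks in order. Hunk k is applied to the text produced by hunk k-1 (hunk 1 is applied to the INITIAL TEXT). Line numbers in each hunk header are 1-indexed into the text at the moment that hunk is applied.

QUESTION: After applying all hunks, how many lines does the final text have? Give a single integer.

Hunk 1: at line 4 remove [sdt] add [qtsm,tkgkt,acrcj] -> 11 lines: hqua othuo mbdcx fjkny upw qtsm tkgkt acrcj csyf wojj dkons
Hunk 2: at line 1 remove [mbdcx] add [bkado] -> 11 lines: hqua othuo bkado fjkny upw qtsm tkgkt acrcj csyf wojj dkons
Hunk 3: at line 9 remove [wojj] add [euno,rna] -> 12 lines: hqua othuo bkado fjkny upw qtsm tkgkt acrcj csyf euno rna dkons
Final line count: 12

Answer: 12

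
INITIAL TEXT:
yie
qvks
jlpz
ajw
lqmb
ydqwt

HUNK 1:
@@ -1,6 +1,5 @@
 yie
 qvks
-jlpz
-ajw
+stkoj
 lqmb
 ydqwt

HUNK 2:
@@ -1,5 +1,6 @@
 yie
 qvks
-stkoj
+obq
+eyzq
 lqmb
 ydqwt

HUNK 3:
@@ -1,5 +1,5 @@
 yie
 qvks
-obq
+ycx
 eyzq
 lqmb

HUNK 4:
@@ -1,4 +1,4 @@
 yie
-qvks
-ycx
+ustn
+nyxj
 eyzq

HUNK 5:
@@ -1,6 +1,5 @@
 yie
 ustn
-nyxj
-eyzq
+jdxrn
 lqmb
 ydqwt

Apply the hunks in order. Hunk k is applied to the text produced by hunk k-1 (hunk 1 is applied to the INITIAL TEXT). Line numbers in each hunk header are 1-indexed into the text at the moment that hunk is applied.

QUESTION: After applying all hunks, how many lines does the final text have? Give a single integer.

Answer: 5

Derivation:
Hunk 1: at line 1 remove [jlpz,ajw] add [stkoj] -> 5 lines: yie qvks stkoj lqmb ydqwt
Hunk 2: at line 1 remove [stkoj] add [obq,eyzq] -> 6 lines: yie qvks obq eyzq lqmb ydqwt
Hunk 3: at line 1 remove [obq] add [ycx] -> 6 lines: yie qvks ycx eyzq lqmb ydqwt
Hunk 4: at line 1 remove [qvks,ycx] add [ustn,nyxj] -> 6 lines: yie ustn nyxj eyzq lqmb ydqwt
Hunk 5: at line 1 remove [nyxj,eyzq] add [jdxrn] -> 5 lines: yie ustn jdxrn lqmb ydqwt
Final line count: 5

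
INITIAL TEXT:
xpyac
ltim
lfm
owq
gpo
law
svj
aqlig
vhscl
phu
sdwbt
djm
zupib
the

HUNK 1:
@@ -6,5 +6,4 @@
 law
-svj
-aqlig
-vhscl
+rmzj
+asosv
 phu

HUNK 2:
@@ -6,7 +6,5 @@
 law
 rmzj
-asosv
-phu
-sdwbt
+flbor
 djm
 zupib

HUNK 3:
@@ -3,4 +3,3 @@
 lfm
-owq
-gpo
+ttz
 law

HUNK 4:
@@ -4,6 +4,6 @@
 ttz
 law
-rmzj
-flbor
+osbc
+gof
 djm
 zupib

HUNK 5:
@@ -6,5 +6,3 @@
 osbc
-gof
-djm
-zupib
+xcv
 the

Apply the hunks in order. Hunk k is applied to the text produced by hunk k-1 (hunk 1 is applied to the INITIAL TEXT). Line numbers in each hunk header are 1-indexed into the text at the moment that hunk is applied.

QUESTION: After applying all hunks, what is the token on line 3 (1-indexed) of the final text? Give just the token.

Hunk 1: at line 6 remove [svj,aqlig,vhscl] add [rmzj,asosv] -> 13 lines: xpyac ltim lfm owq gpo law rmzj asosv phu sdwbt djm zupib the
Hunk 2: at line 6 remove [asosv,phu,sdwbt] add [flbor] -> 11 lines: xpyac ltim lfm owq gpo law rmzj flbor djm zupib the
Hunk 3: at line 3 remove [owq,gpo] add [ttz] -> 10 lines: xpyac ltim lfm ttz law rmzj flbor djm zupib the
Hunk 4: at line 4 remove [rmzj,flbor] add [osbc,gof] -> 10 lines: xpyac ltim lfm ttz law osbc gof djm zupib the
Hunk 5: at line 6 remove [gof,djm,zupib] add [xcv] -> 8 lines: xpyac ltim lfm ttz law osbc xcv the
Final line 3: lfm

Answer: lfm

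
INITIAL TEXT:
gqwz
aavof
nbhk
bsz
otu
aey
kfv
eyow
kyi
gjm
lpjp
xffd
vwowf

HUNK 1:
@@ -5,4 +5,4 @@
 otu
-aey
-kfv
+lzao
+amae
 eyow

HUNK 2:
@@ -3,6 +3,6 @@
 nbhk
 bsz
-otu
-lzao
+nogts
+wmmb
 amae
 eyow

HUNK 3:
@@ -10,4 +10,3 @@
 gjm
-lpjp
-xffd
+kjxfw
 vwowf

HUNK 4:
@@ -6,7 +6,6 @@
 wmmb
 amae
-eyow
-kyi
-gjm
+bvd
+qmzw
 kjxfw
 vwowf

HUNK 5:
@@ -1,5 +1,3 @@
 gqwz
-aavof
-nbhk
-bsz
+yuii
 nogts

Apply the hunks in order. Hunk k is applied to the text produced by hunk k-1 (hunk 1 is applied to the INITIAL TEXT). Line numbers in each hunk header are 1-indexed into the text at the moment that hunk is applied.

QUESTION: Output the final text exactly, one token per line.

Hunk 1: at line 5 remove [aey,kfv] add [lzao,amae] -> 13 lines: gqwz aavof nbhk bsz otu lzao amae eyow kyi gjm lpjp xffd vwowf
Hunk 2: at line 3 remove [otu,lzao] add [nogts,wmmb] -> 13 lines: gqwz aavof nbhk bsz nogts wmmb amae eyow kyi gjm lpjp xffd vwowf
Hunk 3: at line 10 remove [lpjp,xffd] add [kjxfw] -> 12 lines: gqwz aavof nbhk bsz nogts wmmb amae eyow kyi gjm kjxfw vwowf
Hunk 4: at line 6 remove [eyow,kyi,gjm] add [bvd,qmzw] -> 11 lines: gqwz aavof nbhk bsz nogts wmmb amae bvd qmzw kjxfw vwowf
Hunk 5: at line 1 remove [aavof,nbhk,bsz] add [yuii] -> 9 lines: gqwz yuii nogts wmmb amae bvd qmzw kjxfw vwowf

Answer: gqwz
yuii
nogts
wmmb
amae
bvd
qmzw
kjxfw
vwowf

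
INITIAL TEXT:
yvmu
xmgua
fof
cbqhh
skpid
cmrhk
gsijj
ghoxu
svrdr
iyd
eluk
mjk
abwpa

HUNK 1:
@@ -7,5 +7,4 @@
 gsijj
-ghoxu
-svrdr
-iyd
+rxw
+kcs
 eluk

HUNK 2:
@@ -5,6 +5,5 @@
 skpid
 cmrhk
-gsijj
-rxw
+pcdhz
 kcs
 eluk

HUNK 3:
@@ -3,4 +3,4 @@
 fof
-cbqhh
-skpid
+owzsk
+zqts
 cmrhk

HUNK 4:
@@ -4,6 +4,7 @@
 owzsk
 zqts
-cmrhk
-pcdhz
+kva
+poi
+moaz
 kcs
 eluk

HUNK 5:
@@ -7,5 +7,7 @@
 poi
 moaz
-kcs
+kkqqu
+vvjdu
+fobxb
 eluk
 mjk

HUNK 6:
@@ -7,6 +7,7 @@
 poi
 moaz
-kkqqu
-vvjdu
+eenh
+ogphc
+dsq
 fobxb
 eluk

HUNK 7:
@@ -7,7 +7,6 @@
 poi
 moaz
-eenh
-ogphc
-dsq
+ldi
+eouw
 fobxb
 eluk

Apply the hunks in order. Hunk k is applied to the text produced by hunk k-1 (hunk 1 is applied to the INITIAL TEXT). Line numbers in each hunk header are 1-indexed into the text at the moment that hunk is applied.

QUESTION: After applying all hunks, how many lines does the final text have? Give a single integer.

Answer: 14

Derivation:
Hunk 1: at line 7 remove [ghoxu,svrdr,iyd] add [rxw,kcs] -> 12 lines: yvmu xmgua fof cbqhh skpid cmrhk gsijj rxw kcs eluk mjk abwpa
Hunk 2: at line 5 remove [gsijj,rxw] add [pcdhz] -> 11 lines: yvmu xmgua fof cbqhh skpid cmrhk pcdhz kcs eluk mjk abwpa
Hunk 3: at line 3 remove [cbqhh,skpid] add [owzsk,zqts] -> 11 lines: yvmu xmgua fof owzsk zqts cmrhk pcdhz kcs eluk mjk abwpa
Hunk 4: at line 4 remove [cmrhk,pcdhz] add [kva,poi,moaz] -> 12 lines: yvmu xmgua fof owzsk zqts kva poi moaz kcs eluk mjk abwpa
Hunk 5: at line 7 remove [kcs] add [kkqqu,vvjdu,fobxb] -> 14 lines: yvmu xmgua fof owzsk zqts kva poi moaz kkqqu vvjdu fobxb eluk mjk abwpa
Hunk 6: at line 7 remove [kkqqu,vvjdu] add [eenh,ogphc,dsq] -> 15 lines: yvmu xmgua fof owzsk zqts kva poi moaz eenh ogphc dsq fobxb eluk mjk abwpa
Hunk 7: at line 7 remove [eenh,ogphc,dsq] add [ldi,eouw] -> 14 lines: yvmu xmgua fof owzsk zqts kva poi moaz ldi eouw fobxb eluk mjk abwpa
Final line count: 14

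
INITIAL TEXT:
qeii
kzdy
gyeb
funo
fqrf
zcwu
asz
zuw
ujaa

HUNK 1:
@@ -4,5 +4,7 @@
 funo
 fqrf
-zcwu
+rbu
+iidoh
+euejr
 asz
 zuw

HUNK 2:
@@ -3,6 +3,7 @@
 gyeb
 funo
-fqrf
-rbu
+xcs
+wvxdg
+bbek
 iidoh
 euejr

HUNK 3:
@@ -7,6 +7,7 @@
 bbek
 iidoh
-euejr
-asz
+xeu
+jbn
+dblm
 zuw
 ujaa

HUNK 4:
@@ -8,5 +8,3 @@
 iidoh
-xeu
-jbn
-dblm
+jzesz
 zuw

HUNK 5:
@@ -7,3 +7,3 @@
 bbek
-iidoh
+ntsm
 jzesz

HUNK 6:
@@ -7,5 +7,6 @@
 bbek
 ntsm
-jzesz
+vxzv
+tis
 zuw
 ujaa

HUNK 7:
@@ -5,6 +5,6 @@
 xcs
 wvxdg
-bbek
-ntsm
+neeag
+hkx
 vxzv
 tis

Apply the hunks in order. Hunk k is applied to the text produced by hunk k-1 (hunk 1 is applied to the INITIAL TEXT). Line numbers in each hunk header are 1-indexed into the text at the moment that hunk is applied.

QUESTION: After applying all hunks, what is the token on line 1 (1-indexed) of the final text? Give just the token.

Answer: qeii

Derivation:
Hunk 1: at line 4 remove [zcwu] add [rbu,iidoh,euejr] -> 11 lines: qeii kzdy gyeb funo fqrf rbu iidoh euejr asz zuw ujaa
Hunk 2: at line 3 remove [fqrf,rbu] add [xcs,wvxdg,bbek] -> 12 lines: qeii kzdy gyeb funo xcs wvxdg bbek iidoh euejr asz zuw ujaa
Hunk 3: at line 7 remove [euejr,asz] add [xeu,jbn,dblm] -> 13 lines: qeii kzdy gyeb funo xcs wvxdg bbek iidoh xeu jbn dblm zuw ujaa
Hunk 4: at line 8 remove [xeu,jbn,dblm] add [jzesz] -> 11 lines: qeii kzdy gyeb funo xcs wvxdg bbek iidoh jzesz zuw ujaa
Hunk 5: at line 7 remove [iidoh] add [ntsm] -> 11 lines: qeii kzdy gyeb funo xcs wvxdg bbek ntsm jzesz zuw ujaa
Hunk 6: at line 7 remove [jzesz] add [vxzv,tis] -> 12 lines: qeii kzdy gyeb funo xcs wvxdg bbek ntsm vxzv tis zuw ujaa
Hunk 7: at line 5 remove [bbek,ntsm] add [neeag,hkx] -> 12 lines: qeii kzdy gyeb funo xcs wvxdg neeag hkx vxzv tis zuw ujaa
Final line 1: qeii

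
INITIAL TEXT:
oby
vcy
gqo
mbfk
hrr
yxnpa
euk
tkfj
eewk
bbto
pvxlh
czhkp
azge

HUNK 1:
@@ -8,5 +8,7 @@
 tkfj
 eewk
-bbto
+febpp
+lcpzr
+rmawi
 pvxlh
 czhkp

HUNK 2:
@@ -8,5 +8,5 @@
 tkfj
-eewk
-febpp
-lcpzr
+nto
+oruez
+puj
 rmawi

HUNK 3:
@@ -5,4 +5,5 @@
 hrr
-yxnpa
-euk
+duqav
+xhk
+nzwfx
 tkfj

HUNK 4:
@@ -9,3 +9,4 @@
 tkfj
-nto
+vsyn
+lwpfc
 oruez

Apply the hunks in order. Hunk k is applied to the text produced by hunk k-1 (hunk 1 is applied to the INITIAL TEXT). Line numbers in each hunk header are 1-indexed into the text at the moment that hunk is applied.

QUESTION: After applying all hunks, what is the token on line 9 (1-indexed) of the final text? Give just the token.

Hunk 1: at line 8 remove [bbto] add [febpp,lcpzr,rmawi] -> 15 lines: oby vcy gqo mbfk hrr yxnpa euk tkfj eewk febpp lcpzr rmawi pvxlh czhkp azge
Hunk 2: at line 8 remove [eewk,febpp,lcpzr] add [nto,oruez,puj] -> 15 lines: oby vcy gqo mbfk hrr yxnpa euk tkfj nto oruez puj rmawi pvxlh czhkp azge
Hunk 3: at line 5 remove [yxnpa,euk] add [duqav,xhk,nzwfx] -> 16 lines: oby vcy gqo mbfk hrr duqav xhk nzwfx tkfj nto oruez puj rmawi pvxlh czhkp azge
Hunk 4: at line 9 remove [nto] add [vsyn,lwpfc] -> 17 lines: oby vcy gqo mbfk hrr duqav xhk nzwfx tkfj vsyn lwpfc oruez puj rmawi pvxlh czhkp azge
Final line 9: tkfj

Answer: tkfj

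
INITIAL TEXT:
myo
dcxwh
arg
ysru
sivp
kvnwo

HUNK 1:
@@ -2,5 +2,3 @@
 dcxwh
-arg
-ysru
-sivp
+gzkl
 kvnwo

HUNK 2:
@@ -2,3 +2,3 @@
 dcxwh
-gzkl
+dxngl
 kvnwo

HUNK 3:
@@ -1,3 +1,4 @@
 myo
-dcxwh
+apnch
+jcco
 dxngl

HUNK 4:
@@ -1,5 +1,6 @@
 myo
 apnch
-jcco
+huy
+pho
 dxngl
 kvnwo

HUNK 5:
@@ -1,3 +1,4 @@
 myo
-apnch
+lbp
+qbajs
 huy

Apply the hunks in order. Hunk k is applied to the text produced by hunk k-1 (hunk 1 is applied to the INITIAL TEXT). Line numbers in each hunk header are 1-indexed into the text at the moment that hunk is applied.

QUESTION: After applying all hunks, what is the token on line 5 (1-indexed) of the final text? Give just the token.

Answer: pho

Derivation:
Hunk 1: at line 2 remove [arg,ysru,sivp] add [gzkl] -> 4 lines: myo dcxwh gzkl kvnwo
Hunk 2: at line 2 remove [gzkl] add [dxngl] -> 4 lines: myo dcxwh dxngl kvnwo
Hunk 3: at line 1 remove [dcxwh] add [apnch,jcco] -> 5 lines: myo apnch jcco dxngl kvnwo
Hunk 4: at line 1 remove [jcco] add [huy,pho] -> 6 lines: myo apnch huy pho dxngl kvnwo
Hunk 5: at line 1 remove [apnch] add [lbp,qbajs] -> 7 lines: myo lbp qbajs huy pho dxngl kvnwo
Final line 5: pho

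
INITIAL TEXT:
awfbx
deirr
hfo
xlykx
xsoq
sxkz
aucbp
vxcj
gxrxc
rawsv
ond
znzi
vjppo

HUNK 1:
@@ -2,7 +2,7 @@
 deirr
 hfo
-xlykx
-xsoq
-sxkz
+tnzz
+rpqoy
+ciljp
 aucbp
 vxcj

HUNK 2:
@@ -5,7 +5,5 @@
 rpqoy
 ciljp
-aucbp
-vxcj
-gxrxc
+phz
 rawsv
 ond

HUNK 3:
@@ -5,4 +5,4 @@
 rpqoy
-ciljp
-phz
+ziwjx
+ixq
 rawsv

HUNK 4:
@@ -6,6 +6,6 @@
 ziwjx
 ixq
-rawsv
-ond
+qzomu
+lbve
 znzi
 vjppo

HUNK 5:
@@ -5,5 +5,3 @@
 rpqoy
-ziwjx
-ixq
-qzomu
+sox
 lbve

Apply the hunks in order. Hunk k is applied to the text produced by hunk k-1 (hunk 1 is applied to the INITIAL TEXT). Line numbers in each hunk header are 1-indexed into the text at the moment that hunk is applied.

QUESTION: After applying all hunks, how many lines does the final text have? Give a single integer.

Hunk 1: at line 2 remove [xlykx,xsoq,sxkz] add [tnzz,rpqoy,ciljp] -> 13 lines: awfbx deirr hfo tnzz rpqoy ciljp aucbp vxcj gxrxc rawsv ond znzi vjppo
Hunk 2: at line 5 remove [aucbp,vxcj,gxrxc] add [phz] -> 11 lines: awfbx deirr hfo tnzz rpqoy ciljp phz rawsv ond znzi vjppo
Hunk 3: at line 5 remove [ciljp,phz] add [ziwjx,ixq] -> 11 lines: awfbx deirr hfo tnzz rpqoy ziwjx ixq rawsv ond znzi vjppo
Hunk 4: at line 6 remove [rawsv,ond] add [qzomu,lbve] -> 11 lines: awfbx deirr hfo tnzz rpqoy ziwjx ixq qzomu lbve znzi vjppo
Hunk 5: at line 5 remove [ziwjx,ixq,qzomu] add [sox] -> 9 lines: awfbx deirr hfo tnzz rpqoy sox lbve znzi vjppo
Final line count: 9

Answer: 9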